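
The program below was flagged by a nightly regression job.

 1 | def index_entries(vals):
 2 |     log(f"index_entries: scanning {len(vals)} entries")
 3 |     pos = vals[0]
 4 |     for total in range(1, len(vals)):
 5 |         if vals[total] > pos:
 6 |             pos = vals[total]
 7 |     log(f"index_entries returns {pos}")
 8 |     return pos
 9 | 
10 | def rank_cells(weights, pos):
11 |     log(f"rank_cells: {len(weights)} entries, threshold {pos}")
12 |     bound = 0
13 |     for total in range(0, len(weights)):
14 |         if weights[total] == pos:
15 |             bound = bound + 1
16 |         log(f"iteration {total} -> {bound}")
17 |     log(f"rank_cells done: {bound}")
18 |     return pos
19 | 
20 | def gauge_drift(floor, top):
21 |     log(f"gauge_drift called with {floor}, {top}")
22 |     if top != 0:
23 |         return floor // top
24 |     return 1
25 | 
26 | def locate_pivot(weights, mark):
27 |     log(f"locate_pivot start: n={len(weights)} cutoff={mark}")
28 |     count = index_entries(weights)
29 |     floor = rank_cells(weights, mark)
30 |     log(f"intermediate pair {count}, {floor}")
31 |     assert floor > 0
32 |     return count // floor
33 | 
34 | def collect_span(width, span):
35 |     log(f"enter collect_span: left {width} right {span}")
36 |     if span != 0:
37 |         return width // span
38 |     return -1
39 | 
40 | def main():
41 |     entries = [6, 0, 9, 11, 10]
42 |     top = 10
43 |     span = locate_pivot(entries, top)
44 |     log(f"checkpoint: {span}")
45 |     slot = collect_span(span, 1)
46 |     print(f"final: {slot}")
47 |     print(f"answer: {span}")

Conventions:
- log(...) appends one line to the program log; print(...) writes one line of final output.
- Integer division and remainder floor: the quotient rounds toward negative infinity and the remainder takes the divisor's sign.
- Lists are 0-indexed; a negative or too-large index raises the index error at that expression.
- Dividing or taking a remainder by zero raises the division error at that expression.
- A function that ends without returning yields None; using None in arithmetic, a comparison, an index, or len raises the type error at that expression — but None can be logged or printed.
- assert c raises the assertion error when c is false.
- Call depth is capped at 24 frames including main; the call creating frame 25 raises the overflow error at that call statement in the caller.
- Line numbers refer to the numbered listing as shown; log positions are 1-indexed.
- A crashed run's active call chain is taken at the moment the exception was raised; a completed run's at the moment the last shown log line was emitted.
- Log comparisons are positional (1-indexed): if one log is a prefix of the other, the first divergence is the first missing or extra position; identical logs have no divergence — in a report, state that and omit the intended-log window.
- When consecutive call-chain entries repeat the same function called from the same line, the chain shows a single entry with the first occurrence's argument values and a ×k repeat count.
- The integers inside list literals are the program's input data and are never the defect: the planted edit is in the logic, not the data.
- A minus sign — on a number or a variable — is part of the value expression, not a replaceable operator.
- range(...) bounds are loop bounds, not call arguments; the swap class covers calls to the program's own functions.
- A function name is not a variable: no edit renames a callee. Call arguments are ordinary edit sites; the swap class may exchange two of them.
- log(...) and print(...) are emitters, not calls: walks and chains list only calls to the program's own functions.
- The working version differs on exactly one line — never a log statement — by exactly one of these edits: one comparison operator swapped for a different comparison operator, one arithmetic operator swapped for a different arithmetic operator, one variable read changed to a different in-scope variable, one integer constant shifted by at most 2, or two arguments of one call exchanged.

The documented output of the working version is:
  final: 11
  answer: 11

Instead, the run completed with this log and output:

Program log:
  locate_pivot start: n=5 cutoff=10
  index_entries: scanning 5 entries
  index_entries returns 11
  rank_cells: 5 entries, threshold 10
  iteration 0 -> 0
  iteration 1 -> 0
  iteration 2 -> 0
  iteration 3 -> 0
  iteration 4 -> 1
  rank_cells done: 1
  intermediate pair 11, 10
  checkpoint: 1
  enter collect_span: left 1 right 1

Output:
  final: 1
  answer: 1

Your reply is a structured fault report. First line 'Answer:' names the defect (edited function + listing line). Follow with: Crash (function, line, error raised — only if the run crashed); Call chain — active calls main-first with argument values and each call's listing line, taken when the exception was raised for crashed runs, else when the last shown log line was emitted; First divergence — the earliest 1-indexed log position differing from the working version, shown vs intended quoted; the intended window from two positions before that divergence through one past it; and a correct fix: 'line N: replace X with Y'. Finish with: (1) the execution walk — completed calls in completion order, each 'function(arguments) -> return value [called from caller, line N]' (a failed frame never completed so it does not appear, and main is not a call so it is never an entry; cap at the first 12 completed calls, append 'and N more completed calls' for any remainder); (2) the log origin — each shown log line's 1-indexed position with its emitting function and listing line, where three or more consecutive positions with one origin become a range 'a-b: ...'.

Answer: the defect is in rank_cells at line 18.
Key observation: The log first diverges at position 11: the faulty run prints 'intermediate pair 11, 10' where the working version prints 'intermediate pair 11, 1'.
Call chain: main -> collect_span(1, 1) (called at line 45).
First divergence: at position 11 the run shows 'intermediate pair 11, 10' where the working version logs 'intermediate pair 11, 1'.
Intended log window:
  9: iteration 4 -> 1
  10: rank_cells done: 1
  11: intermediate pair 11, 1
  12: checkpoint: 11
Execution walk:
  index_entries([6, 0, 9, 11, 10]) -> 11  [called from locate_pivot, line 28]
  rank_cells([6, 0, 9, 11, 10], 10) -> 10  [called from locate_pivot, line 29]
  locate_pivot([6, 0, 9, 11, 10], 10) -> 1  [called from main, line 43]
  collect_span(1, 1) -> 1  [called from main, line 45]
Log line origins:
  1 — locate_pivot, line 27
  2 — index_entries, line 2
  3 — index_entries, line 7
  4 — rank_cells, line 11
  5-9 — rank_cells, line 16
  10 — rank_cells, line 17
  11 — locate_pivot, line 30
  12 — main, line 44
  13 — collect_span, line 35
A correct fix: line 18: replace `pos` with `bound`.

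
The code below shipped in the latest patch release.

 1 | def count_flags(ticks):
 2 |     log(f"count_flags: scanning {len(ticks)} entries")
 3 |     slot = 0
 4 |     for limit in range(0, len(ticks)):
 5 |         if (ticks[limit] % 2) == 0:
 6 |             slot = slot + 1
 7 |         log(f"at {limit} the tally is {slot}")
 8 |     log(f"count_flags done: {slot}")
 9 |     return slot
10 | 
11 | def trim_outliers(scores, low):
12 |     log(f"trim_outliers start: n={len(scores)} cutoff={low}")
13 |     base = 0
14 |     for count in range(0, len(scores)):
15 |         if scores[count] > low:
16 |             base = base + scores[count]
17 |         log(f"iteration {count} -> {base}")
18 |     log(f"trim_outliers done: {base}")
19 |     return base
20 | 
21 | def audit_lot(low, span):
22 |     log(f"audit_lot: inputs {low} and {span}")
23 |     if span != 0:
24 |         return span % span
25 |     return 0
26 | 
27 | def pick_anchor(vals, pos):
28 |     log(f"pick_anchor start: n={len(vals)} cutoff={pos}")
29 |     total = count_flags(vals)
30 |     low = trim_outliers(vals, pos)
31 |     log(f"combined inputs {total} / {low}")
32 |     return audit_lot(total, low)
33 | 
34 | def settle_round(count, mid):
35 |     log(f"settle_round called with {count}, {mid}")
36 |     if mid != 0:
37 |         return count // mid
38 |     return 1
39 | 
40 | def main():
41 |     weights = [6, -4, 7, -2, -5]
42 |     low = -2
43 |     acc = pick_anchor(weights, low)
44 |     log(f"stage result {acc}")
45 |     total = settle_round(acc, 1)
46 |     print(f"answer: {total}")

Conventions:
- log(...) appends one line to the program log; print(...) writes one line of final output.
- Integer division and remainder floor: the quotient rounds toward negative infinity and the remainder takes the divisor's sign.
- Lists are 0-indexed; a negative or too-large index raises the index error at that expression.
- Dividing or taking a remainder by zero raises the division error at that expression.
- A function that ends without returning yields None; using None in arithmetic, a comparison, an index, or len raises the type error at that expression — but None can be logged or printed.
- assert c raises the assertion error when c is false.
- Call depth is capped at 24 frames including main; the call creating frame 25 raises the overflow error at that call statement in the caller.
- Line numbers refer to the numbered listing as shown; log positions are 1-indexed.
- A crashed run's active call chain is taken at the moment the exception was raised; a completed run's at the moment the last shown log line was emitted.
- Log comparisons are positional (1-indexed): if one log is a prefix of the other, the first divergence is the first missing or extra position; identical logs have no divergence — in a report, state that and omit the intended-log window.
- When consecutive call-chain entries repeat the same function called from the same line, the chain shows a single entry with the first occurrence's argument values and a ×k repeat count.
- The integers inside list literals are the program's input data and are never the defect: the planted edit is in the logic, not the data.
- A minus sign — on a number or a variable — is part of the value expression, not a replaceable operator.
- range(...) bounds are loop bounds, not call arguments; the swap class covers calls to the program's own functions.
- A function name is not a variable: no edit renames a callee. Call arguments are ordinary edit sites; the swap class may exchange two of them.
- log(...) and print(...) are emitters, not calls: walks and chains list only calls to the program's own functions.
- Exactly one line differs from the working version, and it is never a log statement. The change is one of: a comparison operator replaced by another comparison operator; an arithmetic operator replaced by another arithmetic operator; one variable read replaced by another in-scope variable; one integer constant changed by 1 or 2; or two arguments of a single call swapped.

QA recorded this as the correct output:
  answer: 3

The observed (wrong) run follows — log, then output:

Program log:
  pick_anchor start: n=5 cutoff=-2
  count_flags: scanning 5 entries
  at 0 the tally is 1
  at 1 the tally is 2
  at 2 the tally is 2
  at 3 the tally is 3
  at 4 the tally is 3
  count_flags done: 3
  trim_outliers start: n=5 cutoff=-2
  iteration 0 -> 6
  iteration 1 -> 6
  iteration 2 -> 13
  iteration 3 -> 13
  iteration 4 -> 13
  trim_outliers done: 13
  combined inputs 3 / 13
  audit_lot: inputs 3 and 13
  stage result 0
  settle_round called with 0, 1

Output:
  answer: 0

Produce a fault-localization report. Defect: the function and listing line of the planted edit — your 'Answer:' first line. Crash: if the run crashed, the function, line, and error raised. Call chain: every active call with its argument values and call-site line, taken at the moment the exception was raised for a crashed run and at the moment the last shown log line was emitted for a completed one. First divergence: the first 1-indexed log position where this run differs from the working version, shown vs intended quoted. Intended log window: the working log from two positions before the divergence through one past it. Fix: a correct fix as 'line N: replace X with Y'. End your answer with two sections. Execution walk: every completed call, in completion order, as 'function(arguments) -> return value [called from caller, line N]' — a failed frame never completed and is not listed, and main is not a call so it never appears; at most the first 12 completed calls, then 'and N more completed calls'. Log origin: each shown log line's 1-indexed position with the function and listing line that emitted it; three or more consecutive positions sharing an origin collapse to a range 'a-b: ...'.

Answer: the defect is in audit_lot at line 24.
Key fact: Position 18 is the first bad log line: 'stage result 0' should read 'stage result 3'.
Call chain: main -> settle_round(0, 1) (called at line 45).
First divergence: position 18 — shown 'stage result 0', intended 'stage result 3'.
Intended log window:
  16: combined inputs 3 / 13
  17: audit_lot: inputs 3 and 13
  18: stage result 3
  19: settle_round called with 3, 1
Execution walk:
  count_flags([6, -4, 7, -2, -5]) -> 3  [called from pick_anchor, line 29]
  trim_outliers([6, -4, 7, -2, -5], -2) -> 13  [called from pick_anchor, line 30]
  audit_lot(3, 13) -> 0  [called from pick_anchor, line 32]
  pick_anchor([6, -4, 7, -2, -5], -2) -> 0  [called from main, line 43]
  settle_round(0, 1) -> 0  [called from main, line 45]
Log line origins:
  1: logged in pick_anchor at line 28
  2: logged in count_flags at line 2
  3-7: logged in count_flags at line 7
  8: logged in count_flags at line 8
  9: logged in trim_outliers at line 12
  10-14: logged in trim_outliers at line 17
  15: logged in trim_outliers at line 18
  16: logged in pick_anchor at line 31
  17: logged in audit_lot at line 22
  18: logged in main at line 44
  19: logged in settle_round at line 35
A correct fix: line 24: replace `span % span` with `low % span`.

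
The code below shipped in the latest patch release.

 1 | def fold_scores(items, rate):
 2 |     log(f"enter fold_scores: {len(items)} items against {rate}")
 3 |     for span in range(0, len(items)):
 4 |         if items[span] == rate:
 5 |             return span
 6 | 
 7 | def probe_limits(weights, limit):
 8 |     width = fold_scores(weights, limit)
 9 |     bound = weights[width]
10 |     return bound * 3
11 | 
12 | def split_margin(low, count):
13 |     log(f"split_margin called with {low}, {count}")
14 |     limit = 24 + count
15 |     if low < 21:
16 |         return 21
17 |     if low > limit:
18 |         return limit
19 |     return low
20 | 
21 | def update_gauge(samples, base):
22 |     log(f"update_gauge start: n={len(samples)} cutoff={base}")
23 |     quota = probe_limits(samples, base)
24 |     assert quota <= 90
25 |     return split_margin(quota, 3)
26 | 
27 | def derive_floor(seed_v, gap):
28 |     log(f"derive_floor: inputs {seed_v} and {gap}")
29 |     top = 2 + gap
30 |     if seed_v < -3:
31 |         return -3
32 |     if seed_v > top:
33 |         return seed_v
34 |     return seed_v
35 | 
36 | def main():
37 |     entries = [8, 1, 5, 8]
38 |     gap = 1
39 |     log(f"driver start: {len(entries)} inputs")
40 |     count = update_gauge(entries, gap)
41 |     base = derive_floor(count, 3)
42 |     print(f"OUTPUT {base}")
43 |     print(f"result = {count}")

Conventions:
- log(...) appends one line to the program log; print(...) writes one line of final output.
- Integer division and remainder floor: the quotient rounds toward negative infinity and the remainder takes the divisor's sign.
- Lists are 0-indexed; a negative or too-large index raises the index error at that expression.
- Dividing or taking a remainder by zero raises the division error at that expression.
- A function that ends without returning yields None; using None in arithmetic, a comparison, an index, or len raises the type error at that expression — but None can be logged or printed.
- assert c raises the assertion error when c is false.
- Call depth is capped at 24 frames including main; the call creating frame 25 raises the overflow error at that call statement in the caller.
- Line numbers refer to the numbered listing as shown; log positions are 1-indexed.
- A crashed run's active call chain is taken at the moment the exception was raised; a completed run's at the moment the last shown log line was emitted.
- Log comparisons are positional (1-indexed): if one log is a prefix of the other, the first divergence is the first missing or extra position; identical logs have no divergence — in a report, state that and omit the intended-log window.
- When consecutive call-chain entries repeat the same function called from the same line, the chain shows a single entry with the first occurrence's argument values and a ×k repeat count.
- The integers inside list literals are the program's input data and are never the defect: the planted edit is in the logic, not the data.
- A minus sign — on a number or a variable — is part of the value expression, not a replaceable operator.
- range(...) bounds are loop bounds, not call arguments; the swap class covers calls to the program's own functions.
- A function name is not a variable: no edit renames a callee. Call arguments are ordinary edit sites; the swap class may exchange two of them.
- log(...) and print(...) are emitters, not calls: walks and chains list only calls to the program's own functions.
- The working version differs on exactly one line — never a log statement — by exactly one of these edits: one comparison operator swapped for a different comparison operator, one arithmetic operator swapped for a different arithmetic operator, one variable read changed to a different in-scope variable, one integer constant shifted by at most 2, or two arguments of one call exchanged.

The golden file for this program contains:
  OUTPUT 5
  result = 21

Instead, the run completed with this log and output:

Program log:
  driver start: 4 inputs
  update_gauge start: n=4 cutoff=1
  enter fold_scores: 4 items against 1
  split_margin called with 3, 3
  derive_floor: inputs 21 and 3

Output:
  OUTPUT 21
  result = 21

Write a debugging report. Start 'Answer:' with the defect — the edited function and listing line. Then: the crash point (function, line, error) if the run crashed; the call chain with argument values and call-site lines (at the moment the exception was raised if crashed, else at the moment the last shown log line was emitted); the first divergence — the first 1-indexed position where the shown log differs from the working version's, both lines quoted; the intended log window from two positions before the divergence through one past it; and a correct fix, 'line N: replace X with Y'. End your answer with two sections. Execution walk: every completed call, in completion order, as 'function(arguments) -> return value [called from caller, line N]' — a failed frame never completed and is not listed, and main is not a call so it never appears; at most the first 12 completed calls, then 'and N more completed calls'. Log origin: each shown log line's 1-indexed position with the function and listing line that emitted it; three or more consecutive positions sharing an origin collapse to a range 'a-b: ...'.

Answer: the defect is in derive_floor at line 33.
The tell: The two runs log identically and part ways only at the printed values.
Call chain: main -> derive_floor(21, 3) (called at line 41).
First divergence: none; the two logs match at every position.
Execution walk:
  fold_scores([8, 1, 5, 8], 1) -> 1  [called from probe_limits, line 8]
  probe_limits([8, 1, 5, 8], 1) -> 3  [called from update_gauge, line 23]
  split_margin(3, 3) -> 21  [called from update_gauge, line 25]
  update_gauge([8, 1, 5, 8], 1) -> 21  [called from main, line 40]
  derive_floor(21, 3) -> 21  [called from main, line 41]
Origin of each log line:
  1: emitted by main (line 39)
  2: emitted by update_gauge (line 22)
  3: emitted by fold_scores (line 2)
  4: emitted by split_margin (line 13)
  5: emitted by derive_floor (line 28)
A correct fix: line 33: replace `seed_v` with `top`.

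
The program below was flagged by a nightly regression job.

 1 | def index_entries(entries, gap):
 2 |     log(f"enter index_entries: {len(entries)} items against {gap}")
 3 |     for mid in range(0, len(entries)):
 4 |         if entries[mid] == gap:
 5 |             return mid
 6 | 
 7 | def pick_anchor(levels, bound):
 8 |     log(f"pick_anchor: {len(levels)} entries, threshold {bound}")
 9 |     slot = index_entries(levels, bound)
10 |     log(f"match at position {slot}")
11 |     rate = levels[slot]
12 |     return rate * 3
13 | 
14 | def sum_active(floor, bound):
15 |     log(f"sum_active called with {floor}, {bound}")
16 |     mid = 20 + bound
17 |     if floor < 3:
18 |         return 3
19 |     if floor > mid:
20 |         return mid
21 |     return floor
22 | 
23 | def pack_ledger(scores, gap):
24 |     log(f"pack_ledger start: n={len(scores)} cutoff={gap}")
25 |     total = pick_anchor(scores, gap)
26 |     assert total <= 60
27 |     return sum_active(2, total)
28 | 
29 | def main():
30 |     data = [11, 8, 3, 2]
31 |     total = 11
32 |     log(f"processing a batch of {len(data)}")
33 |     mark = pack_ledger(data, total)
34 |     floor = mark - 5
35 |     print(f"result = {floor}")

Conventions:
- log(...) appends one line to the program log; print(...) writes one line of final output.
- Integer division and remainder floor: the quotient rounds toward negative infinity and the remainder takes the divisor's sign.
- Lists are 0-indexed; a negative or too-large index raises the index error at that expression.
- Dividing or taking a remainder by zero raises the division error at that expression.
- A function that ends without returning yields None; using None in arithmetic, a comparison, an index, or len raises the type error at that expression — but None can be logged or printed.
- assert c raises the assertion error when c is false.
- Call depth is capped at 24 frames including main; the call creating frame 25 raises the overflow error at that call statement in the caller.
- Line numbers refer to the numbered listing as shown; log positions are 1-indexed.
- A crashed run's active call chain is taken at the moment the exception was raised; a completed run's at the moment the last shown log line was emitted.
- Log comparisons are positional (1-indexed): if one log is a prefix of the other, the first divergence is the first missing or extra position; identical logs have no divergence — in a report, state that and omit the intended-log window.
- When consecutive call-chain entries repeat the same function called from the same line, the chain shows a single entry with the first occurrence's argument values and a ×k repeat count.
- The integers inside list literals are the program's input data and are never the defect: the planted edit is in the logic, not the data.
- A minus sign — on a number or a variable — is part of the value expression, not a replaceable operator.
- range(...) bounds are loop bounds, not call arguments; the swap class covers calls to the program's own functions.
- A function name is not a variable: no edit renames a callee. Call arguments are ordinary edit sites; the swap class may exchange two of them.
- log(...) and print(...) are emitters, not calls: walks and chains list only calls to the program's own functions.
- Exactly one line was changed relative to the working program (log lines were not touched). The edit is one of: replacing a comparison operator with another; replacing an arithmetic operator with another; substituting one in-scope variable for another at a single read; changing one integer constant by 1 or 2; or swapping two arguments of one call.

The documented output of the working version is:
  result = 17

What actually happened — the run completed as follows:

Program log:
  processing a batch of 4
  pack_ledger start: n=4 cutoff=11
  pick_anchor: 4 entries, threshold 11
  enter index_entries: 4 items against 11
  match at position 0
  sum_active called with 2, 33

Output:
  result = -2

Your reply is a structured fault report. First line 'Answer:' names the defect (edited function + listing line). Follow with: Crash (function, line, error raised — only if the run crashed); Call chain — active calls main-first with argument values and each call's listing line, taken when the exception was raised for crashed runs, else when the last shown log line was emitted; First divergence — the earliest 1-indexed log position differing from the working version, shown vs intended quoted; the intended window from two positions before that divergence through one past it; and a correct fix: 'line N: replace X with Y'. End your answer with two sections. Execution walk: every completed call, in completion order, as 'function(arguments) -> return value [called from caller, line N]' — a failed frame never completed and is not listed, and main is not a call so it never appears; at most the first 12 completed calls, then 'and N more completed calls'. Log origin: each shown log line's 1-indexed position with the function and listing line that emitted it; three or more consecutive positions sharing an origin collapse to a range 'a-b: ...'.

Answer: the defect is in pack_ledger at line 27.
Key fact: At log position 6 the runs split — shown 'sum_active called with 2, 33', but the working version logs 'sum_active called with 33, 2'.
Call chain: main -> pack_ledger([11, 8, 3, 2], 11) (called at line 33) -> sum_active(2, 33) (called at line 27).
First divergence: position 6; shown 'sum_active called with 2, 33' vs intended 'sum_active called with 33, 2'.
Intended log window:
  4: enter index_entries: 4 items against 11
  5: match at position 0
  6: sum_active called with 33, 2
Execution walk:
  index_entries([11, 8, 3, 2], 11) -> 0  [called from pick_anchor, line 9]
  pick_anchor([11, 8, 3, 2], 11) -> 33  [called from pack_ledger, line 25]
  sum_active(2, 33) -> 3  [called from pack_ledger, line 27]
  pack_ledger([11, 8, 3, 2], 11) -> 3  [called from main, line 33]
Log origins:
  1: emitted by main (line 32)
  2: emitted by pack_ledger (line 24)
  3: emitted by pick_anchor (line 8)
  4: emitted by index_entries (line 2)
  5: emitted by pick_anchor (line 10)
  6: emitted by sum_active (line 15)
A correct fix: line 27: replace `sum_active(2, total)` with `sum_active(total, 2)`.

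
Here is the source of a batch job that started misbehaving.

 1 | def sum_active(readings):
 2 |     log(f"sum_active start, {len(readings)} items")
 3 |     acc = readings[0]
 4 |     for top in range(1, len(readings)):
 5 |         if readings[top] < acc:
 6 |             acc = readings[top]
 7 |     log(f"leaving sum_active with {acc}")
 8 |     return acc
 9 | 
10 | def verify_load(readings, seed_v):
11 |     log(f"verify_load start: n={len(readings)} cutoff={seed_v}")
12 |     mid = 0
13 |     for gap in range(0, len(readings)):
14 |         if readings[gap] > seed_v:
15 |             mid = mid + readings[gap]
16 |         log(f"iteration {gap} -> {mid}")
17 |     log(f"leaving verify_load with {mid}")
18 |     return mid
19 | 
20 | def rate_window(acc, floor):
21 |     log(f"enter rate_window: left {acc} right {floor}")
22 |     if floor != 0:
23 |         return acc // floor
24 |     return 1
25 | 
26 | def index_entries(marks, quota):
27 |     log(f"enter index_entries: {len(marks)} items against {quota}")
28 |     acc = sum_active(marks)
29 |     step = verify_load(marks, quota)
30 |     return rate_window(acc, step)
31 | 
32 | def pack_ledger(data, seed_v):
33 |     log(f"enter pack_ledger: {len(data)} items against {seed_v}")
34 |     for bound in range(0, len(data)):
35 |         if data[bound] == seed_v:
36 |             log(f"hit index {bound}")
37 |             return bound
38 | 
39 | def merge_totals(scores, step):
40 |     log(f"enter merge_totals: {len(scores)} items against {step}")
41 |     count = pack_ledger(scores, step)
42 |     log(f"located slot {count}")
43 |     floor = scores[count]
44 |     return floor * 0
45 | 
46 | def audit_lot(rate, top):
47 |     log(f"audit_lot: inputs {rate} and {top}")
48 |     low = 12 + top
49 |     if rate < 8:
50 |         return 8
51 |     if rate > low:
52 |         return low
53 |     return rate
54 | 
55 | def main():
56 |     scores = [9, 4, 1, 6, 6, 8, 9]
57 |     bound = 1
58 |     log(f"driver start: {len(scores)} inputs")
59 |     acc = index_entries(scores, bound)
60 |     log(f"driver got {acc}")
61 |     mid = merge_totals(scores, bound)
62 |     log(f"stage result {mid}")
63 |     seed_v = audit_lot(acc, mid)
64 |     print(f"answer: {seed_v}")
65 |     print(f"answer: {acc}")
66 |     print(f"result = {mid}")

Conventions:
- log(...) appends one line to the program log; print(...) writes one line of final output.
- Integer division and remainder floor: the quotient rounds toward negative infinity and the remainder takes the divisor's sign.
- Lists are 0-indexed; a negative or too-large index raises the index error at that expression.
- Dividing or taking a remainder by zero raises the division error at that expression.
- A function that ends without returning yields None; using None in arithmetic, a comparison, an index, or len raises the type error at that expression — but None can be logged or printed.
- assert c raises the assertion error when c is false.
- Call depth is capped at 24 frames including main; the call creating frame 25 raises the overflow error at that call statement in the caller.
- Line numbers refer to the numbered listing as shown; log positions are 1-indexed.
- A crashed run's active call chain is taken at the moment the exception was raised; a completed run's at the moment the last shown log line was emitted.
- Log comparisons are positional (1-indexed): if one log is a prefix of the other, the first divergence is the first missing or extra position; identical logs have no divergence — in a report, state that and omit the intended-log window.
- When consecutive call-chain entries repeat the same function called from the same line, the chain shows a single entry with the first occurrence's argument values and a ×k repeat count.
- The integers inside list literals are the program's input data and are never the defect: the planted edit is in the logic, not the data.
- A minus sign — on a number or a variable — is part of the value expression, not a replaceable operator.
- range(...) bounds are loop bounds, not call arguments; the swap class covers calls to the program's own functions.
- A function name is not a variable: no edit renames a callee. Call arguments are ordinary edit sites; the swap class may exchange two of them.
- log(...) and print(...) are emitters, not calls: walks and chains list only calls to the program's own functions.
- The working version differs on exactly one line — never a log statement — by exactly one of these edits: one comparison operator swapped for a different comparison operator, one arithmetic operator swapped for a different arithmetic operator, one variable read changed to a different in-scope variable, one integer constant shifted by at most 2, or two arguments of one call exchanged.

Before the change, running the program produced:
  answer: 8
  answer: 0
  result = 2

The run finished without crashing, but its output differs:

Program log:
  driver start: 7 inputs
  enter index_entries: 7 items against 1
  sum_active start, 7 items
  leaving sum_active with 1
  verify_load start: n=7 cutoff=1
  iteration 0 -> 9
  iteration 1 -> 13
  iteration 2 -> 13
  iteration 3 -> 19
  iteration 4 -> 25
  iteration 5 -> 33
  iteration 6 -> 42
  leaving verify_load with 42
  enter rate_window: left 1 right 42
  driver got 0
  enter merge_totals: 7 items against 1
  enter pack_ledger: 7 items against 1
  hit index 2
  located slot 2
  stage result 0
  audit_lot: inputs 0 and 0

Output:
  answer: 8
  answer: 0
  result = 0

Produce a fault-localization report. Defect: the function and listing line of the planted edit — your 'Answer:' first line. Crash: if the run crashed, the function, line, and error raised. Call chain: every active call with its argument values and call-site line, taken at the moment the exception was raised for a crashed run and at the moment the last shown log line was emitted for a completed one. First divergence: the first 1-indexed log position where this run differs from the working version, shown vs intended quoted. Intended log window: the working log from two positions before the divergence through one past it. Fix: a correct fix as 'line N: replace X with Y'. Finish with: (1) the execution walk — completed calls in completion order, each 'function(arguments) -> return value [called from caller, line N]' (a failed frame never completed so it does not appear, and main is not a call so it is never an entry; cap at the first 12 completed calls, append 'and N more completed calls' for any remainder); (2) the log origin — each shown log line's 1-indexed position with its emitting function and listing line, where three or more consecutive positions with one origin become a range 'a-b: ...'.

Answer: the defect is in merge_totals at line 44.
Core observation: The log first diverges at position 20: the faulty run prints 'stage result 0' where the working version prints 'stage result 2'.
Call chain: main -> audit_lot(0, 0) (called at line 63).
First divergence: position 20 — the shown line 'stage result 0' should read 'stage result 2'.
Intended log window:
  18: hit index 2
  19: located slot 2
  20: stage result 2
  21: audit_lot: inputs 0 and 2
Execution walk:
  sum_active([9, 4, 1, 6, 6, 8, 9]) -> 1  [called from index_entries, line 28]
  verify_load([9, 4, 1, 6, 6, 8, 9], 1) -> 42  [called from index_entries, line 29]
  rate_window(1, 42) -> 0  [called from index_entries, line 30]
  index_entries([9, 4, 1, 6, 6, 8, 9], 1) -> 0  [called from main, line 59]
  pack_ledger([9, 4, 1, 6, 6, 8, 9], 1) -> 2  [called from merge_totals, line 41]
  merge_totals([9, 4, 1, 6, 6, 8, 9], 1) -> 0  [called from main, line 61]
  audit_lot(0, 0) -> 8  [called from main, line 63]
Log origins:
  1: logged in main at line 58
  2: logged in index_entries at line 27
  3: logged in sum_active at line 2
  4: logged in sum_active at line 7
  5: logged in verify_load at line 11
  6-12: logged in verify_load at line 16
  13: logged in verify_load at line 17
  14: logged in rate_window at line 21
  15: logged in main at line 60
  16: logged in merge_totals at line 40
  17: logged in pack_ledger at line 33
  18: logged in pack_ledger at line 36
  19: logged in merge_totals at line 42
  20: logged in main at line 62
  21: logged in audit_lot at line 47
A correct fix: line 44: replace `0` with `2`.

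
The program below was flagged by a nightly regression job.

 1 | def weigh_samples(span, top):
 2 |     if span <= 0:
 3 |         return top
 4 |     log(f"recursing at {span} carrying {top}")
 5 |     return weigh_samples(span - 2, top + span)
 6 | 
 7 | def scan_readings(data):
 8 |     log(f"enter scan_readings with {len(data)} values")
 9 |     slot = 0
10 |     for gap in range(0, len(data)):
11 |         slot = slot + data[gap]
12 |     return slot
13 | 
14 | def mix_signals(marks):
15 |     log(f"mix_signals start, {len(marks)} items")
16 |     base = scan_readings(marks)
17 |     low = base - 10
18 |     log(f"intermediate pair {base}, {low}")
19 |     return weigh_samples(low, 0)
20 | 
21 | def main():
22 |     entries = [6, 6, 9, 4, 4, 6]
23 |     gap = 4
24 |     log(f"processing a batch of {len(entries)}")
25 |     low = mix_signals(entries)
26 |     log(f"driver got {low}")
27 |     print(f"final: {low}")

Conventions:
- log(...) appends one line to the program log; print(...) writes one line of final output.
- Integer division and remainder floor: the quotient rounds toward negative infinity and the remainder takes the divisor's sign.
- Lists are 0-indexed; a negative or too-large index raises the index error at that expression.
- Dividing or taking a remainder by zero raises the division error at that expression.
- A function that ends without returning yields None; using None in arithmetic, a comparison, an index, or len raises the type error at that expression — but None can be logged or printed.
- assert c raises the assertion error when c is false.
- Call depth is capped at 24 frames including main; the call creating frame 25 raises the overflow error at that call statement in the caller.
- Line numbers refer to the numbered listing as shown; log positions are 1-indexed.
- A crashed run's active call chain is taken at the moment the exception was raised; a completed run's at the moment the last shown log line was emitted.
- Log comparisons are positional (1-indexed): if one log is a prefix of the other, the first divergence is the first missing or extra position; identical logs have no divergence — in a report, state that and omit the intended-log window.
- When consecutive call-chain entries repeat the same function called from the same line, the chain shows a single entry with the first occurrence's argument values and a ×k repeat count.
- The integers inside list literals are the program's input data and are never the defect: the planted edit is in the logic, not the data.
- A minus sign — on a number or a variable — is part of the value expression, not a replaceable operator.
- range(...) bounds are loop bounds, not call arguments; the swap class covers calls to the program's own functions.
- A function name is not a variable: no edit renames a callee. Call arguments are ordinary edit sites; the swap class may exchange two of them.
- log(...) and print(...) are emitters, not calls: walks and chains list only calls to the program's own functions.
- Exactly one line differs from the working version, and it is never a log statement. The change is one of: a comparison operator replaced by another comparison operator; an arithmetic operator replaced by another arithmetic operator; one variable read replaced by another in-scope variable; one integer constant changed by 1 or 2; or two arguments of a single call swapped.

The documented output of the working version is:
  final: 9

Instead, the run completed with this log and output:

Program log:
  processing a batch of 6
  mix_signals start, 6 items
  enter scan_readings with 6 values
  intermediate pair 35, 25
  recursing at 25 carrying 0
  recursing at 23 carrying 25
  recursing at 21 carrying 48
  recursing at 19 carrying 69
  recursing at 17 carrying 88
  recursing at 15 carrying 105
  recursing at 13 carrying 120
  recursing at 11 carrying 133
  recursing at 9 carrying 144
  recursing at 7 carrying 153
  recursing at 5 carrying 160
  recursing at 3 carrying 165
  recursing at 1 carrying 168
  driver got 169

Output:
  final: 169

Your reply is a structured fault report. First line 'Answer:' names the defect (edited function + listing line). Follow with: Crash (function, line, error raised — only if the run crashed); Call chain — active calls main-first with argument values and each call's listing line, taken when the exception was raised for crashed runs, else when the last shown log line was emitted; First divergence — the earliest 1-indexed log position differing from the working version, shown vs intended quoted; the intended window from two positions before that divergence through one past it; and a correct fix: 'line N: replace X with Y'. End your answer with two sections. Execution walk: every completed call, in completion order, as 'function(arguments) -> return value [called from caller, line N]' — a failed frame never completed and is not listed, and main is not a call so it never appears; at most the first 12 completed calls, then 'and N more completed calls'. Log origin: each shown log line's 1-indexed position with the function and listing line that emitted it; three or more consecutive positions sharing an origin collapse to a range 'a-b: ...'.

Answer: the defect is in mix_signals at line 17.
The tell: The earliest visible damage is log position 4 — 'intermediate pair 35, 25' rather than the intended 'intermediate pair 35, 5'.
Call chain: main.
First divergence: position 4 — the shown line 'intermediate pair 35, 25' should read 'intermediate pair 35, 5'.
Intended log window:
  2: mix_signals start, 6 items
  3: enter scan_readings with 6 values
  4: intermediate pair 35, 5
  5: recursing at 5 carrying 0
Execution walk:
  scan_readings([6, 6, 9, 4, 4, 6]) -> 35  [called from mix_signals, line 16]
  weigh_samples(-1, 169) -> 169  [called from weigh_samples, line 5]
  weigh_samples(1, 168) -> 169  [called from weigh_samples, line 5]
  weigh_samples(3, 165) -> 169  [called from weigh_samples, line 5]
  weigh_samples(5, 160) -> 169  [called from weigh_samples, line 5]
  weigh_samples(7, 153) -> 169  [called from weigh_samples, line 5]
  weigh_samples(9, 144) -> 169  [called from weigh_samples, line 5]
  weigh_samples(11, 133) -> 169  [called from weigh_samples, line 5]
  weigh_samples(13, 120) -> 169  [called from weigh_samples, line 5]
  weigh_samples(15, 105) -> 169  [called from weigh_samples, line 5]
  weigh_samples(17, 88) -> 169  [called from weigh_samples, line 5]
  weigh_samples(19, 69) -> 169  [called from weigh_samples, line 5]
  ... and 4 more completed calls
Log line origins:
  1: emitted by main (line 24)
  2: emitted by mix_signals (line 15)
  3: emitted by scan_readings (line 8)
  4: emitted by mix_signals (line 18)
  5-17: emitted by weigh_samples (line 4)
  18: emitted by main (line 26)
A correct fix: line 17: replace `-` with `%`.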